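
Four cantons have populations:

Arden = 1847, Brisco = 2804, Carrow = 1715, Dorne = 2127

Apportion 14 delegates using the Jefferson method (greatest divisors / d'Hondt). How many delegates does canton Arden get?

3

Standard divisor 8493/14 ≈ 606.643; standard quotas: Arden 3.045, Brisco 4.622, Carrow 2.827, Dorne 3.506.
Rounding down gives 3, 4, 2, 3 = 12 seats, so the divisor must be adjusted.
With modified divisor 550: modified quotas Arden 3.358, Brisco 5.098, Carrow 3.118, Dorne 3.867.
Rounding down: Arden 3, Brisco 5, Carrow 3, Dorne 3 (total 14).
Arden receives 3.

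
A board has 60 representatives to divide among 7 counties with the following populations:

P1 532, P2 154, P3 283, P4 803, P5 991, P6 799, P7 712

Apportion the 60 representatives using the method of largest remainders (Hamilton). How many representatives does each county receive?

Standard divisor: 4274 ÷ 60 ≈ 71.233.
Standard quotas: P1 7.468, P2 2.162, P3 3.973, P4 11.273, P5 13.912, P6 11.217, P7 9.995.
Lower quotas: P1 7, P2 2, P3 3, P4 11, P5 13, P6 11, P7 9 (sum 56, leaving 4 seats).
Remainders in descending order: P7 0.995, P3 0.973, P5 0.912, P1 0.468, P4 0.273, P6 0.217, P2 0.162.
The surplus seats go to P7, P3, P5, P1.

P1 8, P2 2, P3 4, P4 11, P5 14, P6 11, P7 10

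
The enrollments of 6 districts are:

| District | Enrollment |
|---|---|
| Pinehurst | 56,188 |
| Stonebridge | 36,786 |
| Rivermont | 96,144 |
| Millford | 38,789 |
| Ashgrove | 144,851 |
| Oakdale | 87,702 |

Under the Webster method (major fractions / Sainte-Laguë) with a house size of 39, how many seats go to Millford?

Standard divisor 460460/39 ≈ 11806.667; standard quotas: Pinehurst 4.759, Stonebridge 3.116, Rivermont 8.143, Millford 3.285, Ashgrove 12.269, Oakdale 7.428.
Rounding to the nearest integer gives 5, 3, 8, 3, 12, 7 = 38 seats, so the divisor must be adjusted.
With modified divisor 11640: modified quotas Pinehurst 4.827, Stonebridge 3.160, Rivermont 8.260, Millford 3.332, Ashgrove 12.444, Oakdale 7.535.
Rounding to the nearest integer: Pinehurst 5, Stonebridge 3, Rivermont 8, Millford 3, Ashgrove 12, Oakdale 8 (total 39).
Millford receives 3.

3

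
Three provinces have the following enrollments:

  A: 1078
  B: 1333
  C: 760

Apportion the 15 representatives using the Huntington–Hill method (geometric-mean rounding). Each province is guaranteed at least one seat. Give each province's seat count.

With divisor 213: modified quotas A 5.061, B 6.258, C 3.568.
Geometric-mean thresholds: A √(5·6)=5.477, B √(6·7)=6.481, C √(3·4)=3.464.
Each quota rounded against its threshold gives A 5, B 6, C 4 (total 15).

A 5, B 6, C 4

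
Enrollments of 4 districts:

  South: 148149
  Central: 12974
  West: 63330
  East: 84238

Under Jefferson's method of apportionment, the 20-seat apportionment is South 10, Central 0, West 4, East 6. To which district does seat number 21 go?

South

Priority for the next seat is population ÷ (current seats + 1).
Priorities: South 13468.091, Central 12974.000, West 12666.000, East 12034.000.
Highest priority: South.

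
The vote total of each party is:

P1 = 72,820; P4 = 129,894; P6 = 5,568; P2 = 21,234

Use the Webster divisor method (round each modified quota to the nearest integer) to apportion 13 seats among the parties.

Standard divisor 229516/13 ≈ 17655.077; standard quotas: P1 4.125, P4 7.357, P6 0.315, P2 1.203.
Rounding to the nearest integer gives 4, 7, 0, 1 = 12 seats, so the divisor must be adjusted.
With modified divisor 16800: modified quotas P1 4.335, P4 7.732, P6 0.331, P2 1.264.
Rounding to the nearest integer: P1 4, P4 8, P6 0, P2 1 (total 13).

P1: 4, P4: 8, P6: 0, P2: 1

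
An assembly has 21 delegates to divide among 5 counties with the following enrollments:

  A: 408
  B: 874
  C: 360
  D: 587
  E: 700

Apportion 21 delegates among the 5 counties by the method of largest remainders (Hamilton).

Total 2929; standard divisor 2929/21 ≈ 139.476.
Standard quotas: A 2.925, B 6.266, C 2.581, D 4.209, E 5.019.
Lower quotas: A 2, B 6, C 2, D 4, E 5 (sum 19, leaving 2 seats).
Remainders in descending order: A 0.925, C 0.581, B 0.266, D 0.209, E 0.019.
The surplus seats go to A, C.

A: 3; B: 6; C: 3; D: 4; E: 5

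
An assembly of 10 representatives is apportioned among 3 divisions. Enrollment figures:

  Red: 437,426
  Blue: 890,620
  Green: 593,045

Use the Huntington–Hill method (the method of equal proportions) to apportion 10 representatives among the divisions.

Red 2, Blue 5, Green 3

With divisor 188864: modified quotas Red 2.316, Blue 4.716, Green 3.140.
Geometric-mean thresholds: Red √(2·3)=2.449, Blue √(4·5)=4.472, Green √(3·4)=3.464.
Each quota rounded against its threshold gives Red 2, Blue 5, Green 3 (total 10).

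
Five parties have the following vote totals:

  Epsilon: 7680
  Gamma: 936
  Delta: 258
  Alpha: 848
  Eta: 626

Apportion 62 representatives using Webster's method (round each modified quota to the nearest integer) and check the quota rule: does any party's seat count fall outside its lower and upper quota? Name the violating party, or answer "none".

Standard quotas: Epsilon 46.015, Gamma 5.608, Delta 1.546, Alpha 5.081, Eta 3.751.
Webster allocation: Epsilon 45, Gamma 6, Delta 2, Alpha 5, Eta 4.
Epsilon has quota 46.015 (lower 46, upper 47) but receives 45 — outside the quota interval.

Epsilon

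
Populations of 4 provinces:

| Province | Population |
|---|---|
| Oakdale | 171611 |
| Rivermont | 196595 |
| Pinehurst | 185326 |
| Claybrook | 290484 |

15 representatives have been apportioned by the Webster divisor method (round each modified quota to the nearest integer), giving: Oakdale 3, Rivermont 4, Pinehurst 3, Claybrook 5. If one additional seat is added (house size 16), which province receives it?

Pinehurst

Priority for the next seat is population ÷ (current seats + 0.5).
Priorities: Oakdale 49031.714, Rivermont 43687.778, Pinehurst 52950.286, Claybrook 52815.273.
Highest priority: Pinehurst.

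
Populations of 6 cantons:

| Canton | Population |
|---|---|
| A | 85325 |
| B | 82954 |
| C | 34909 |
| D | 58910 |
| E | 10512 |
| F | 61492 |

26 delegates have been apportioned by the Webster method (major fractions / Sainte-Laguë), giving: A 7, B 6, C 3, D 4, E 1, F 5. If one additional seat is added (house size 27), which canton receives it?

D

Priority for the next seat is population ÷ (current seats + 0.5).
Priorities: A 11376.667, B 12762.154, C 9974.000, D 13091.111, E 7008.000, F 11180.364.
Highest priority: D.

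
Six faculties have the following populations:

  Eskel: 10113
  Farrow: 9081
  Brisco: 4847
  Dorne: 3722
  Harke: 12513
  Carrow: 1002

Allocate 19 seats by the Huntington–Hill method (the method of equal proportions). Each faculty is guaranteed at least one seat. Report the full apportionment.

Eskel 4, Farrow 4, Brisco 2, Dorne 2, Harke 6, Carrow 1

With divisor 2273: modified quotas Eskel 4.449, Farrow 3.995, Brisco 2.132, Dorne 1.637, Harke 5.505, Carrow 0.441.
Geometric-mean thresholds: Eskel √(4·5)=4.472, Farrow √(3·4)=3.464, Brisco √(2·3)=2.449, Dorne √(1·2)=1.414, Harke √(5·6)=5.477, Carrow (min 1).
Each quota rounded against its threshold gives Eskel 4, Farrow 4, Brisco 2, Dorne 2, Harke 6, Carrow 1 (total 19).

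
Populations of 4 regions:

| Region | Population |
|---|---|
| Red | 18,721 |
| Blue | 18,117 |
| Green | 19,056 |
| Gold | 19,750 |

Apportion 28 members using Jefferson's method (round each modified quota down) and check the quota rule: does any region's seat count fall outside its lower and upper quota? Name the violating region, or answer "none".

Standard quotas: Red 6.930, Blue 6.706, Green 7.054, Gold 7.311.
Jefferson allocation: Red 7, Blue 7, Green 7, Gold 7.
Every allocation lies between the lower and upper quota.

none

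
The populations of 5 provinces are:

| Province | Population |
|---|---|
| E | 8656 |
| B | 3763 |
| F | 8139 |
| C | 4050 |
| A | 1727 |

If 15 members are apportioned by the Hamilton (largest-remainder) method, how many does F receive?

The standard divisor is 26335/15 ≈ 1755.667.
Standard quotas: E 4.9303, B 2.1433, F 4.6358, C 2.3068, A 0.9837.
Lower quotas: E 4, B 2, F 4, C 2, A 0 (sum 12, leaving 3 seats).
Remainders in descending order: A 0.9837, E 0.9303, F 0.6358, C 0.3068, B 0.1433.
The surplus seats go to A, E, F.
F receives 5.

5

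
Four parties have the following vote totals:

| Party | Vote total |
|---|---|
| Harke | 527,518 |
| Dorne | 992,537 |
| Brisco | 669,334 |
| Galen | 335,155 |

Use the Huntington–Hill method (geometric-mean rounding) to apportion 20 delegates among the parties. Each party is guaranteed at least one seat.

Harke 4, Dorne 8, Brisco 5, Galen 3

With divisor 127418: modified quotas Harke 4.140, Dorne 7.790, Brisco 5.253, Galen 2.630.
Geometric-mean thresholds: Harke √(4·5)=4.472, Dorne √(7·8)=7.483, Brisco √(5·6)=5.477, Galen √(2·3)=2.449.
Each quota rounded against its threshold gives Harke 4, Dorne 8, Brisco 5, Galen 3 (total 20).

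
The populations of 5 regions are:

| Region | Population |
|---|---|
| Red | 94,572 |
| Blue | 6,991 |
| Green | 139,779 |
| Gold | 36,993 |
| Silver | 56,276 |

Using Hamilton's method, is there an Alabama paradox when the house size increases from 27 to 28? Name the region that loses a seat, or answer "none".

Blue

At 27 seats: Red 8, Blue 1, Green 11, Gold 3, Silver 4.
At 28 seats: Red 8, Blue 0, Green 12, Gold 3, Silver 5.
Blue drops from 1 to 0.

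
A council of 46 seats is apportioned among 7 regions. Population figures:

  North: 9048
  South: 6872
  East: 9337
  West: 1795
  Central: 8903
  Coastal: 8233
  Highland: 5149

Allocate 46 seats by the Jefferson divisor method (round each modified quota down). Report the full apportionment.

North=9, South=6, East=9, West=1, Central=8, Coastal=8, Highland=5

Standard divisor 49337/46 ≈ 1072.543; standard quotas: North 8.436, South 6.407, East 8.705, West 1.674, Central 8.301, Coastal 7.676, Highland 4.801.
Rounding down gives 8, 6, 8, 1, 8, 7, 4 = 42 seats, so the divisor must be adjusted.
With modified divisor 1000: modified quotas North 9.048, South 6.872, East 9.337, West 1.795, Central 8.903, Coastal 8.233, Highland 5.149.
Rounding down: North 9, South 6, East 9, West 1, Central 8, Coastal 8, Highland 5 (total 46).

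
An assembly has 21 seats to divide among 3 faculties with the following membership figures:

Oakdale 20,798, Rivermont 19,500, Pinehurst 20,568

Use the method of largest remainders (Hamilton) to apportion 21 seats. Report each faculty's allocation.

Oakdale 7, Rivermont 7, Pinehurst 7

Standard divisor: 60866 ÷ 21 ≈ 2898.381.
Standard quotas: Oakdale 7.1757, Rivermont 6.7279, Pinehurst 7.0964.
Lower quotas: Oakdale 7, Rivermont 6, Pinehurst 7 (sum 20, leaving 1 seat).
Remainders in descending order: Rivermont 0.7279, Oakdale 0.1757, Pinehurst 0.0964.
The surplus seat goes to Rivermont.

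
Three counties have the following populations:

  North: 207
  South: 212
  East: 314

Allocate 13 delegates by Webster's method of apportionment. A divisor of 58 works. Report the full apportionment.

With modified divisor 58: modified quotas North 3.569, South 3.655, East 5.414.
Rounding to the nearest integer: North 4, South 4, East 5 (total 13).

North 4, South 4, East 5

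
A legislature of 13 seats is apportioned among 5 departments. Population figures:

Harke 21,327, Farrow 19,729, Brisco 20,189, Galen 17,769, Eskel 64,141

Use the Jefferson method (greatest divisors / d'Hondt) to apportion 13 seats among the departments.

Standard divisor 143155/13 ≈ 11011.923; standard quotas: Harke 1.937, Farrow 1.792, Brisco 1.833, Galen 1.614, Eskel 5.825.
Rounding down gives 1, 1, 1, 1, 5 = 9 seats, so the divisor must be adjusted.
With modified divisor 9500: modified quotas Harke 2.245, Farrow 2.077, Brisco 2.125, Galen 1.870, Eskel 6.752.
Rounding down: Harke 2, Farrow 2, Brisco 2, Galen 1, Eskel 6 (total 13).

Harke 2, Farrow 2, Brisco 2, Galen 1, Eskel 6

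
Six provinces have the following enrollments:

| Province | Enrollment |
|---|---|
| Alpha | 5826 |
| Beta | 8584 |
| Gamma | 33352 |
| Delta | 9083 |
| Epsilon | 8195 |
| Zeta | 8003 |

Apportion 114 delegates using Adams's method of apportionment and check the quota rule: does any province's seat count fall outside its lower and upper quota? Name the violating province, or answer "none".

Gamma

Standard quotas: Alpha 9.093, Beta 13.397, Gamma 52.053, Delta 14.176, Epsilon 12.790, Zeta 12.490.
Adams allocation: Alpha 9, Beta 14, Gamma 51, Delta 14, Epsilon 13, Zeta 13.
Gamma has quota 52.053 (lower 52, upper 53) but receives 51 — outside the quota interval.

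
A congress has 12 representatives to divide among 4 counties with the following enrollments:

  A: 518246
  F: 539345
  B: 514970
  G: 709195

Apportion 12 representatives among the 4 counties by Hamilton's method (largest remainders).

Total 2281756; standard divisor 2281756/12 ≈ 190146.333.
Standard quotas: A 2.7255, F 2.8365, B 2.7083, G 3.7297.
Lower quotas: A 2, F 2, B 2, G 3 (sum 9, leaving 3 seats).
Remainders in descending order: F 0.8365, G 0.7297, A 0.7255, B 0.7083.
Largest remainders: F, G, A receive the extra seats.

A 3, F 3, B 2, G 4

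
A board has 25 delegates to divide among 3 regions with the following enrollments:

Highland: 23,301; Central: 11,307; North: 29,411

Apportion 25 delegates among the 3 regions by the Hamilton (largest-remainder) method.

The standard divisor is 64019/25 ≈ 2560.76.
Standard quotas: Highland 9.0993, Central 4.4155, North 11.4853.
Lower quotas: Highland 9, Central 4, North 11 (sum 24, leaving 1 seat).
Remainders in descending order: North 0.4853, Central 0.4155, Highland 0.0993.
Largest remainder: North receives the extra seat.

Highland: 9, Central: 4, North: 12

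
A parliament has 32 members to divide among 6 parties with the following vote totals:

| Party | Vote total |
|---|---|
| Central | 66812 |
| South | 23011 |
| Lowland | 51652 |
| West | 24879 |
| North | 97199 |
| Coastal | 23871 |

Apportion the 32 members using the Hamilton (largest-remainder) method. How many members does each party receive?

Central=7, South=2, Lowland=6, West=3, North=11, Coastal=3

Total 287424; standard divisor 287424/32 = 8982.
Standard quotas: Central 7.4384, South 2.5619, Lowland 5.7506, West 2.7699, North 10.8215, Coastal 2.6576.
Lower quotas: Central 7, South 2, Lowland 5, West 2, North 10, Coastal 2 (sum 28, leaving 4 seats).
Remainders in descending order: North 0.8215, West 0.7699, Lowland 0.7506, Coastal 0.6576, South 0.5619, Central 0.4384.
The surplus seats go to North, West, Lowland, Coastal.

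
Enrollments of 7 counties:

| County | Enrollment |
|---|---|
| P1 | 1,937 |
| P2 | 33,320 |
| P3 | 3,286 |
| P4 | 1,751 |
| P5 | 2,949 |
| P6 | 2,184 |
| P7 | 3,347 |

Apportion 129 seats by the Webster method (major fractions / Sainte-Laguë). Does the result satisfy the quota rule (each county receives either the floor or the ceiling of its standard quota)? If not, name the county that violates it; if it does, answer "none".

P2

Standard quotas: P1 5.123, P2 88.126, P3 8.691, P4 4.631, P5 7.800, P6 5.776, P7 8.852.
Webster allocation: P1 5, P2 87, P3 9, P4 5, P5 8, P6 6, P7 9.
P2 has quota 88.126 (lower 88, upper 89) but receives 87 — outside the quota interval.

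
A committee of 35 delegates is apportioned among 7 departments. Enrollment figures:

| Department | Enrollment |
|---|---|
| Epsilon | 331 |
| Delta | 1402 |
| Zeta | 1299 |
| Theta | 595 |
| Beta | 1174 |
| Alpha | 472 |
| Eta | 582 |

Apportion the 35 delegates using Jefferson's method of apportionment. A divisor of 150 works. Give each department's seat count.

With modified divisor 150: modified quotas Epsilon 2.207, Delta 9.347, Zeta 8.660, Theta 3.967, Beta 7.827, Alpha 3.147, Eta 3.880.
Rounding down: Epsilon 2, Delta 9, Zeta 8, Theta 3, Beta 7, Alpha 3, Eta 3 (total 35).

Epsilon 2, Delta 9, Zeta 8, Theta 3, Beta 7, Alpha 3, Eta 3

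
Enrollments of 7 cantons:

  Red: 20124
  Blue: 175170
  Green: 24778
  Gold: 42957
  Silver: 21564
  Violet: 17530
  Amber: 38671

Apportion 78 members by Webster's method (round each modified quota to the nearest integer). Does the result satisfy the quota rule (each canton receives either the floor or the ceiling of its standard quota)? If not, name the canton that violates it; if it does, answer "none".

Standard quotas: Red 4.606, Blue 40.092, Green 5.671, Gold 9.832, Silver 4.936, Violet 4.012, Amber 8.851.
Webster allocation: Red 5, Blue 39, Green 6, Gold 10, Silver 5, Violet 4, Amber 9.
Blue has quota 40.092 (lower 40, upper 41) but receives 39 — outside the quota interval.

Blue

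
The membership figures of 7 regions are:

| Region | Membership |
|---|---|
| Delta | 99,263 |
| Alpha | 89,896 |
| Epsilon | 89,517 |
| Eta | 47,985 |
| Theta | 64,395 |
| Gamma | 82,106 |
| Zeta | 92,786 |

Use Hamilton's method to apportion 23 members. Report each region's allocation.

Total 565948; standard divisor 565948/23 ≈ 24606.435.
Standard quotas: Delta 4.0340, Alpha 3.6534, Epsilon 3.6380, Eta 1.9501, Theta 2.6170, Gamma 3.3368, Zeta 3.7708.
Lower quotas: Delta 4, Alpha 3, Epsilon 3, Eta 1, Theta 2, Gamma 3, Zeta 3 (sum 19, leaving 4 seats).
Remainders in descending order: Eta 0.9501, Zeta 0.7708, Alpha 0.6534, Epsilon 0.6380, Theta 0.6170, Gamma 0.3368, Delta 0.0340.
The surplus seats go to Eta, Zeta, Alpha, Epsilon.

Delta: 4, Alpha: 4, Epsilon: 4, Eta: 2, Theta: 2, Gamma: 3, Zeta: 4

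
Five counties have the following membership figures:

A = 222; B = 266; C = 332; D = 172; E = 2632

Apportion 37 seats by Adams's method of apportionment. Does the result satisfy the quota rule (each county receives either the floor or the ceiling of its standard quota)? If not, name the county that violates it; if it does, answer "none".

E

Standard quotas: A 2.267, B 2.716, C 3.390, D 1.756, E 26.872.
Adams allocation: A 3, B 3, C 4, D 2, E 25.
E has quota 26.872 (lower 26, upper 27) but receives 25 — outside the quota interval.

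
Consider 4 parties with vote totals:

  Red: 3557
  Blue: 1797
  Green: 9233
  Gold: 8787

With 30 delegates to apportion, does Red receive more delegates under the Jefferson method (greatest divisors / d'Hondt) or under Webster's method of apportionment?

Webster

Jefferson: Red 4, Blue 2, Green 12, Gold 12.
Webster: Red 5, Blue 2, Green 12, Gold 11.
Red gets 4 under Jefferson and 5 under Webster.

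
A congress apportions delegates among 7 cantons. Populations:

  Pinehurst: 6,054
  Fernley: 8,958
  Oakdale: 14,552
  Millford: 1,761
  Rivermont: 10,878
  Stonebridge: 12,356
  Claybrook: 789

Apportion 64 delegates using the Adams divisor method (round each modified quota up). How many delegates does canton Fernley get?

10

Standard divisor 55348/64 ≈ 864.812; standard quotas: Pinehurst 7.000, Fernley 10.358, Oakdale 16.827, Millford 2.036, Rivermont 12.578, Stonebridge 14.287, Claybrook 0.912.
Rounding up gives 8, 11, 17, 3, 13, 15, 1 = 68 seats, so the divisor must be adjusted.
With modified divisor 900: modified quotas Pinehurst 6.727, Fernley 9.953, Oakdale 16.169, Millford 1.957, Rivermont 12.087, Stonebridge 13.729, Claybrook 0.877.
Rounding up: Pinehurst 7, Fernley 10, Oakdale 17, Millford 2, Rivermont 13, Stonebridge 14, Claybrook 1 (total 64).
Fernley receives 10.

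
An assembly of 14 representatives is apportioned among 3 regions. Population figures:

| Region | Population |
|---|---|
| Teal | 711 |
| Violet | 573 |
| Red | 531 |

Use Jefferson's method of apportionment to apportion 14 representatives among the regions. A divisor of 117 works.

Teal 6; Violet 4; Red 4

With modified divisor 117: modified quotas Teal 6.077, Violet 4.897, Red 4.538.
Rounding down: Teal 6, Violet 4, Red 4 (total 14).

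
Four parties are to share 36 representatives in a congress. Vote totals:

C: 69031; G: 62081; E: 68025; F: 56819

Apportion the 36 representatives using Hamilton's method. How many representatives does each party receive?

C 10; G 9; E 9; F 8

Total 255956; standard divisor 255956/36 ≈ 7109.889.
Standard quotas: C 9.7092, G 8.7316, E 9.5677, F 7.9915.
Lower quotas: C 9, G 8, E 9, F 7 (sum 33, leaving 3 seats).
Remainders in descending order: F 0.9915, G 0.7316, C 0.7092, E 0.5677.
Largest remainders: F, G, C receive the extra seats.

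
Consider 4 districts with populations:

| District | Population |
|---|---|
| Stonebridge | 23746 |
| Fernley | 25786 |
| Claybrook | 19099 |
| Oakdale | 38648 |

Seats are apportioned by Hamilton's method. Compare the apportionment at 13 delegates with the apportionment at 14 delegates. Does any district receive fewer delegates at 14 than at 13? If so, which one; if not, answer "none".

At 13 seats: Stonebridge 3, Fernley 3, Claybrook 2, Oakdale 5.
At 14 seats: Stonebridge 3, Fernley 3, Claybrook 3, Oakdale 5.
No district's allocation decreased.

none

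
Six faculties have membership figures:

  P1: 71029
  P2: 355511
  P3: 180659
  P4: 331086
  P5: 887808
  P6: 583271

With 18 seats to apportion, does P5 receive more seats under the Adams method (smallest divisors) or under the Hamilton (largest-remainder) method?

Hamilton

Adams: P1 1, P2 3, P3 2, P4 2, P5 6, P6 4.
Hamilton: P1 1, P2 3, P3 1, P4 2, P5 7, P6 4.
P5 gets 6 under Adams and 7 under Hamilton.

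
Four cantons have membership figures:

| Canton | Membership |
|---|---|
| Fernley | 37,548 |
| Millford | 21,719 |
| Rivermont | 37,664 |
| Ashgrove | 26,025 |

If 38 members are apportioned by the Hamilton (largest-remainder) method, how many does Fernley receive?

11

Total 122956; standard divisor 122956/38 ≈ 3235.684.
Standard quotas: Fernley 11.6043, Millford 6.7123, Rivermont 11.6402, Ashgrove 8.0431.
Lower quotas: Fernley 11, Millford 6, Rivermont 11, Ashgrove 8 (sum 36, leaving 2 seats).
Remainders in descending order: Millford 0.7123, Rivermont 0.6402, Fernley 0.6043, Ashgrove 0.0431.
Largest remainders: Millford, Rivermont receive the extra seats.
Fernley receives 11.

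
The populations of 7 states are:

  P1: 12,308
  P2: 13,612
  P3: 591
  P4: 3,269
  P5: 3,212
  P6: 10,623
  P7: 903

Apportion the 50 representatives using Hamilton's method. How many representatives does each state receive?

P1 14; P2 15; P3 1; P4 4; P5 3; P6 12; P7 1

The standard divisor is 44518/50 ≈ 890.36.
Standard quotas: P1 13.8236, P2 15.2882, P3 0.6638, P4 3.6715, P5 3.6075, P6 11.9311, P7 1.0142.
Lower quotas: P1 13, P2 15, P3 0, P4 3, P5 3, P6 11, P7 1 (sum 46, leaving 4 seats).
Remainders in descending order: P6 0.9311, P1 0.8236, P4 0.6715, P3 0.6638, P5 0.6075, P2 0.2882, P7 0.0142.
The surplus seats go to P6, P1, P4, P3.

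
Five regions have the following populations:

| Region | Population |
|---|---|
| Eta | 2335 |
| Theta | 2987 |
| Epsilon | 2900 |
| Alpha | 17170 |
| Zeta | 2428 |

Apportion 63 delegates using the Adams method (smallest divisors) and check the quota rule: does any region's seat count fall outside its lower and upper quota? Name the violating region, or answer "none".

Standard quotas: Eta 5.288, Theta 6.764, Epsilon 6.567, Alpha 38.882, Zeta 5.498.
Adams allocation: Eta 6, Theta 7, Epsilon 7, Alpha 37, Zeta 6.
Alpha has quota 38.882 (lower 38, upper 39) but receives 37 — outside the quota interval.

Alpha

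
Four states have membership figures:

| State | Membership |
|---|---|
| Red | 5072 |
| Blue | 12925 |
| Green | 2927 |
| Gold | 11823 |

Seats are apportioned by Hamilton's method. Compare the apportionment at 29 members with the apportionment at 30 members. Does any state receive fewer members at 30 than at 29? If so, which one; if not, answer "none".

Red

At 29 seats: Red 5, Blue 11, Green 3, Gold 10.
At 30 seats: Red 4, Blue 12, Green 3, Gold 11.
Red drops from 5 to 4.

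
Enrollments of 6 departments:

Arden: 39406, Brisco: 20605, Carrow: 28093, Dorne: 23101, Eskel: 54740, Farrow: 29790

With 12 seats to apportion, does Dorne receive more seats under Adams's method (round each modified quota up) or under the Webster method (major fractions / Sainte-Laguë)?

Adams

Adams: Arden 2, Brisco 1, Carrow 2, Dorne 2, Eskel 3, Farrow 2.
Webster: Arden 3, Brisco 1, Carrow 2, Dorne 1, Eskel 3, Farrow 2.
Dorne gets 2 under Adams and 1 under Webster.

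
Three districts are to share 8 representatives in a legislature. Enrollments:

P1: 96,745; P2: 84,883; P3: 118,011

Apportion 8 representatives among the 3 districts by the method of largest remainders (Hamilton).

P1 3, P2 2, P3 3

Standard divisor: 299639 ÷ 8 ≈ 37454.875.
Standard quotas: P1 2.5830, P2 2.2663, P3 3.1508.
Lower quotas: P1 2, P2 2, P3 3 (sum 7, leaving 1 seat).
Remainders in descending order: P1 0.5830, P2 0.2663, P3 0.1508.
The surplus seat goes to P1.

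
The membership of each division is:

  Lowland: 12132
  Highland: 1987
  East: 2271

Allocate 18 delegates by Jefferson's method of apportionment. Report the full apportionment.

Standard divisor 16390/18 ≈ 910.556; standard quotas: Lowland 13.324, Highland 2.182, East 2.494.
Rounding down gives 13, 2, 2 = 17 seats, so the divisor must be adjusted.
With modified divisor 840: modified quotas Lowland 14.443, Highland 2.365, East 2.704.
Rounding down: Lowland 14, Highland 2, East 2 (total 18).

Lowland 14, Highland 2, East 2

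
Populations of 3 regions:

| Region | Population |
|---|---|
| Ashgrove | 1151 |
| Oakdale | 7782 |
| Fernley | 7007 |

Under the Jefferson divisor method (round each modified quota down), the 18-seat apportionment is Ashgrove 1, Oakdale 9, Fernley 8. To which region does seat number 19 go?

Priority for the next seat is population ÷ (current seats + 1).
Priorities: Ashgrove 575.500, Oakdale 778.200, Fernley 778.556.
Highest priority: Fernley.

Fernley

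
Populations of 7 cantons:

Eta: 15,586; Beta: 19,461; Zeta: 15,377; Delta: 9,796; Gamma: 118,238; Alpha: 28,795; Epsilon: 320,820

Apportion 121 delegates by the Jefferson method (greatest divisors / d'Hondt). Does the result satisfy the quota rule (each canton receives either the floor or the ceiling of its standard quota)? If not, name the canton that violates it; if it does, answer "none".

Standard quotas: Eta 3.571, Beta 4.459, Zeta 3.523, Delta 2.245, Gamma 27.092, Alpha 6.598, Epsilon 73.511.
Jefferson allocation: Eta 3, Beta 4, Zeta 3, Delta 2, Gamma 28, Alpha 6, Epsilon 75.
Epsilon has quota 73.511 (lower 73, upper 74) but receives 75 — outside the quota interval.

Epsilon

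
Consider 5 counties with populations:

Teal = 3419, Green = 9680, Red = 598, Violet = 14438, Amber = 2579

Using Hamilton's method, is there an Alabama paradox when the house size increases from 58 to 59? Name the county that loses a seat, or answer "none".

Teal

At 58 seats: Teal 7, Green 18, Red 1, Violet 27, Amber 5.
At 59 seats: Teal 6, Green 19, Red 1, Violet 28, Amber 5.
Teal drops from 7 to 6.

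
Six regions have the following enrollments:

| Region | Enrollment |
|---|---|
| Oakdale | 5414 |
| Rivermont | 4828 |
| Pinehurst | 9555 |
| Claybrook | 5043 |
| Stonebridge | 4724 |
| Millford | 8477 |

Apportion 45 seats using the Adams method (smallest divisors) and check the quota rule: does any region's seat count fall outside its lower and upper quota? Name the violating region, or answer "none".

none

Standard quotas: Oakdale 6.404, Rivermont 5.711, Pinehurst 11.303, Claybrook 5.966, Stonebridge 5.588, Millford 10.028.
Adams allocation: Oakdale 6, Rivermont 6, Pinehurst 11, Claybrook 6, Stonebridge 6, Millford 10.
Every allocation lies between the lower and upper quota.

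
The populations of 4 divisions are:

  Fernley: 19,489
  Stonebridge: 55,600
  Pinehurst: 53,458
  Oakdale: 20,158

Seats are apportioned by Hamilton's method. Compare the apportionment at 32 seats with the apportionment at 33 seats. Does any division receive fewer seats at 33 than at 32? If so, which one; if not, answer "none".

none

At 32 seats: Fernley 4, Stonebridge 12, Pinehurst 12, Oakdale 4.
At 33 seats: Fernley 4, Stonebridge 12, Pinehurst 12, Oakdale 5.
No division's allocation decreased.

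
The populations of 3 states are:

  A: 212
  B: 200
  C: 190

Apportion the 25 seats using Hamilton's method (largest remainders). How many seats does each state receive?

Standard divisor: 602 ÷ 25 ≈ 24.08.
Standard quotas: A 8.804, B 8.306, C 7.890.
Lower quotas: A 8, B 8, C 7 (sum 23, leaving 2 seats).
Remainders in descending order: C 0.890, A 0.804, B 0.306.
Largest remainders: C, A receive the extra seats.

A 9, B 8, C 8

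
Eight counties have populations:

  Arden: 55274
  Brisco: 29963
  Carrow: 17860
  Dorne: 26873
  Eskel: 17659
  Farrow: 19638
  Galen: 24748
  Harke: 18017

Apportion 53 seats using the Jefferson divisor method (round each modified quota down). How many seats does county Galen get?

6

Standard divisor 210032/53 ≈ 3962.868; standard quotas: Arden 13.948, Brisco 7.561, Carrow 4.507, Dorne 6.781, Eskel 4.456, Farrow 4.956, Galen 6.245, Harke 4.546.
Rounding down gives 13, 7, 4, 6, 4, 4, 6, 4 = 48 seats, so the divisor must be adjusted.
With modified divisor 3640: modified quotas Arden 15.185, Brisco 8.232, Carrow 4.907, Dorne 7.383, Eskel 4.851, Farrow 5.395, Galen 6.799, Harke 4.950.
Rounding down: Arden 15, Brisco 8, Carrow 4, Dorne 7, Eskel 4, Farrow 5, Galen 6, Harke 4 (total 53).
Galen receives 6.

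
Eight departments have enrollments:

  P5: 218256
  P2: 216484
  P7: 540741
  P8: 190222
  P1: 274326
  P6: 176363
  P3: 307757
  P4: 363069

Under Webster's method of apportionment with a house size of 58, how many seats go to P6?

Standard divisor 2287218/58 ≈ 39434.793; standard quotas: P5 5.535, P2 5.490, P7 13.712, P8 4.824, P1 6.956, P6 4.472, P3 7.804, P4 9.207.
Rounding to the nearest integer gives P5 6, P2 5, P7 14, P8 5, P1 7, P6 4, P3 8, P4 9 — total 58, matching the house size, so no adjustment is needed.
P6 receives 4.

4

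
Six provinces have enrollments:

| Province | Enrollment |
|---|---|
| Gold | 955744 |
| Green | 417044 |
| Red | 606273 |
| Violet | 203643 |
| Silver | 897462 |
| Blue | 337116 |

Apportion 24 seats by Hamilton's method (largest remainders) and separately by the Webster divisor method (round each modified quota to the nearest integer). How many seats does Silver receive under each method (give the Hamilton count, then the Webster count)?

6 and 7

Hamilton: Gold 7, Green 3, Red 4, Violet 2, Silver 6, Blue 2.
Webster: Gold 7, Green 3, Red 4, Violet 1, Silver 7, Blue 2.
Silver gets 6 under Hamilton and 7 under Webster.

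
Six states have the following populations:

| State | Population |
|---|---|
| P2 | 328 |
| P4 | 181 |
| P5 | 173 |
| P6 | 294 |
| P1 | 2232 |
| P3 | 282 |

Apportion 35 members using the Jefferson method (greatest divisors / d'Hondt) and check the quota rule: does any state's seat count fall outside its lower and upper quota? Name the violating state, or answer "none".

P1

Standard quotas: P2 3.289, P4 1.815, P5 1.735, P6 2.948, P1 22.384, P3 2.828.
Jefferson allocation: P2 3, P4 1, P5 1, P6 3, P1 24, P3 3.
P1 has quota 22.384 (lower 22, upper 23) but receives 24 — outside the quota interval.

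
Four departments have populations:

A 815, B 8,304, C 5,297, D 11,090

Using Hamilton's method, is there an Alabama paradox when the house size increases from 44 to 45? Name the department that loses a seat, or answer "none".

At 44 seats: A 2, B 14, C 9, D 19.
At 45 seats: A 1, B 15, C 9, D 20.
A drops from 2 to 1.

A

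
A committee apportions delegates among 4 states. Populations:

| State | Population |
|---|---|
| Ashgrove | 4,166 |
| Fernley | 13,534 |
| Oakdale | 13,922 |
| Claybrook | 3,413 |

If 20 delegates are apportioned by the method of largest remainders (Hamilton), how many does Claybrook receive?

The standard divisor is 35035/20 ≈ 1751.75.
Standard quotas: Ashgrove 2.3782, Fernley 7.7260, Oakdale 7.9475, Claybrook 1.9483.
Lower quotas: Ashgrove 2, Fernley 7, Oakdale 7, Claybrook 1 (sum 17, leaving 3 seats).
Remainders in descending order: Claybrook 0.9483, Oakdale 0.9475, Fernley 0.7260, Ashgrove 0.3782.
Largest remainders: Claybrook, Oakdale, Fernley receive the extra seats.
Claybrook receives 2.

2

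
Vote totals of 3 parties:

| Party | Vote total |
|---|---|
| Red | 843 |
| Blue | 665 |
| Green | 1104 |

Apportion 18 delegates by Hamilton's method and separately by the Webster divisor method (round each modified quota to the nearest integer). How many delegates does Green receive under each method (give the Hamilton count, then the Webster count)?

Hamilton: Red 6, Blue 4, Green 8.
Webster: Red 6, Blue 5, Green 7.
Green gets 8 under Hamilton and 7 under Webster.

8 and 7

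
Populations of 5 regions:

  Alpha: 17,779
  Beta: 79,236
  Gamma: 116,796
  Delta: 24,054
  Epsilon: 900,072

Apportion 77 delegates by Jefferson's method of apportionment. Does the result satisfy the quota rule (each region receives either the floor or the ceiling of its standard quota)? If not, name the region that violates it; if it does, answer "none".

Standard quotas: Alpha 1.203, Beta 5.362, Gamma 7.903, Delta 1.628, Epsilon 60.905.
Jefferson allocation: Alpha 1, Beta 5, Gamma 8, Delta 1, Epsilon 62.
Epsilon has quota 60.905 (lower 60, upper 61) but receives 62 — outside the quota interval.

Epsilon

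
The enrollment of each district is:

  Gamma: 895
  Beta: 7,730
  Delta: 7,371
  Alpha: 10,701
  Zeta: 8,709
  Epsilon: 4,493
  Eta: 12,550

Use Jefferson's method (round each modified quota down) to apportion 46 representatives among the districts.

Gamma 0; Beta 7; Delta 6; Alpha 10; Zeta 8; Epsilon 4; Eta 11

Standard divisor 52449/46 ≈ 1140.196; standard quotas: Gamma 0.785, Beta 6.780, Delta 6.465, Alpha 9.385, Zeta 7.638, Epsilon 3.941, Eta 11.007.
Rounding down gives 0, 6, 6, 9, 7, 3, 11 = 42 seats, so the divisor must be adjusted.
With modified divisor 1060: modified quotas Gamma 0.844, Beta 7.292, Delta 6.954, Alpha 10.095, Zeta 8.216, Epsilon 4.239, Eta 11.840.
Rounding down: Gamma 0, Beta 7, Delta 6, Alpha 10, Zeta 8, Epsilon 4, Eta 11 (total 46).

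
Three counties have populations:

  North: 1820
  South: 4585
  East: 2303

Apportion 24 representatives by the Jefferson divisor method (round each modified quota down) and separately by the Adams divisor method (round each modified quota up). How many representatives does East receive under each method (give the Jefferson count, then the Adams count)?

6 and 7

Jefferson: North 5, South 13, East 6.
Adams: North 5, South 12, East 7.
East gets 6 under Jefferson and 7 under Adams.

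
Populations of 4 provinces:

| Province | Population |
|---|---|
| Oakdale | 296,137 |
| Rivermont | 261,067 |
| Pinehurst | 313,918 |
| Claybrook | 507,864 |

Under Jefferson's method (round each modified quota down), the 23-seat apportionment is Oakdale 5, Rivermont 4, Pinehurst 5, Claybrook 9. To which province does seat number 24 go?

Pinehurst

Priority for the next seat is population ÷ (current seats + 1).
Priorities: Oakdale 49356.167, Rivermont 52213.400, Pinehurst 52319.667, Claybrook 50786.400.
Highest priority: Pinehurst.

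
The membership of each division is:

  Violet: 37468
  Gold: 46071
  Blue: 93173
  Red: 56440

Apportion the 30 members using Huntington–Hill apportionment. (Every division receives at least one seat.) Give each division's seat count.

With divisor 7826: modified quotas Violet 4.788, Gold 5.887, Blue 11.906, Red 7.212.
Geometric-mean thresholds: Violet √(4·5)=4.472, Gold √(5·6)=5.477, Blue √(11·12)=11.489, Red √(7·8)=7.483.
Each quota rounded against its threshold gives Violet 5, Gold 6, Blue 12, Red 7 (total 30).

Violet=5; Gold=6; Blue=12; Red=7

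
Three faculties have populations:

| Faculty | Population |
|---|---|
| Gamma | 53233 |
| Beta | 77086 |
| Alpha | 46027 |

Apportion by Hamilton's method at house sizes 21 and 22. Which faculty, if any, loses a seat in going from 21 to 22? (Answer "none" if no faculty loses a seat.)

At 21 seats: Gamma 6, Beta 9, Alpha 6.
At 22 seats: Gamma 7, Beta 9, Alpha 6.
No faculty's allocation decreased.

none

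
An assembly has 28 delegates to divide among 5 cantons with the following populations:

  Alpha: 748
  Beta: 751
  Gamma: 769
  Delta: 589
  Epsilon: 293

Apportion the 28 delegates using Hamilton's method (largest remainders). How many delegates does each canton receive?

Alpha=7, Beta=7, Gamma=7, Delta=5, Epsilon=2

The standard divisor is 3150/28 ≈ 112.5.
Standard quotas: Alpha 6.649, Beta 6.676, Gamma 6.836, Delta 5.236, Epsilon 2.604.
Lower quotas: Alpha 6, Beta 6, Gamma 6, Delta 5, Epsilon 2 (sum 25, leaving 3 seats).
Remainders in descending order: Gamma 0.836, Beta 0.676, Alpha 0.649, Epsilon 0.604, Delta 0.236.
The surplus seats go to Gamma, Beta, Alpha.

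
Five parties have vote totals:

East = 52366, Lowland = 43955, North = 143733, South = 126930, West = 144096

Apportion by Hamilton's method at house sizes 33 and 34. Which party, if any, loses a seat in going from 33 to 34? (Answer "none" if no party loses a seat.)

At 33 seats: East 4, Lowland 3, North 9, South 8, West 9.
At 34 seats: East 3, Lowland 3, North 10, South 8, West 10.
East drops from 4 to 3.

East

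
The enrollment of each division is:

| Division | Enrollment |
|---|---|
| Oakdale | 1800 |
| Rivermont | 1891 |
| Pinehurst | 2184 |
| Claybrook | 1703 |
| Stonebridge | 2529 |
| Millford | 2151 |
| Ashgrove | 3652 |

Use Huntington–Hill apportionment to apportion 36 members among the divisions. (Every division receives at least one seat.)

With divisor 446: modified quotas Oakdale 4.036, Rivermont 4.240, Pinehurst 4.897, Claybrook 3.818, Stonebridge 5.670, Millford 4.823, Ashgrove 8.188.
Geometric-mean thresholds: Oakdale √(4·5)=4.472, Rivermont √(4·5)=4.472, Pinehurst √(4·5)=4.472, Claybrook √(3·4)=3.464, Stonebridge √(5·6)=5.477, Millford √(4·5)=4.472, Ashgrove √(8·9)=8.485.
Each quota rounded against its threshold gives Oakdale 4, Rivermont 4, Pinehurst 5, Claybrook 4, Stonebridge 6, Millford 5, Ashgrove 8 (total 36).

Oakdale: 4; Rivermont: 4; Pinehurst: 5; Claybrook: 4; Stonebridge: 6; Millford: 5; Ashgrove: 8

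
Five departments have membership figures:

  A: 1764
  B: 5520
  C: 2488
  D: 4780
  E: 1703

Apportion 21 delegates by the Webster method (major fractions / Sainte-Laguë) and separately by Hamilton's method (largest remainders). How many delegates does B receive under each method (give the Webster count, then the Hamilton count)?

8 and 7

Webster: A 2, B 8, C 3, D 6, E 2.
Hamilton: A 3, B 7, C 3, D 6, E 2.
B gets 8 under Webster and 7 under Hamilton.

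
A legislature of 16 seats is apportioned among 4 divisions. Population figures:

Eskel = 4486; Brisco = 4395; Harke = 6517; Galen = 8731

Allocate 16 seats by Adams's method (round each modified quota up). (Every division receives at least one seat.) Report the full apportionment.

Eskel 3, Brisco 3, Harke 4, Galen 6

Standard divisor 24129/16 ≈ 1508.062; standard quotas: Eskel 2.975, Brisco 2.914, Harke 4.321, Galen 5.790.
Rounding up gives 3, 3, 5, 6 = 17 seats, so the divisor must be adjusted.
With modified divisor 1700: modified quotas Eskel 2.639, Brisco 2.585, Harke 3.834, Galen 5.136.
Rounding up: Eskel 3, Brisco 3, Harke 4, Galen 6 (total 16).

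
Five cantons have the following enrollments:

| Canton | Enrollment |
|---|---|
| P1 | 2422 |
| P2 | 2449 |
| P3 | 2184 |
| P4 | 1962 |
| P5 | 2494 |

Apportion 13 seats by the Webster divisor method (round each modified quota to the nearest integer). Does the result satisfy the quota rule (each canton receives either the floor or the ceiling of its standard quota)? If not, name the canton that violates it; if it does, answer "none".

Standard quotas: P1 2.735, P2 2.766, P3 2.467, P4 2.216, P5 2.817.
Webster allocation: P1 3, P2 3, P3 2, P4 2, P5 3.
Every allocation lies between the lower and upper quota.

none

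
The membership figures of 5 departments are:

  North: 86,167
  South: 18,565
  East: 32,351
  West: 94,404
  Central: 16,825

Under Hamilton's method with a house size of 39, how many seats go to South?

The standard divisor is 248312/39 ≈ 6366.974.
Standard quotas: North 13.5334, South 2.9158, East 5.0811, West 14.8271, Central 2.6425.
Lower quotas: North 13, South 2, East 5, West 14, Central 2 (sum 36, leaving 3 seats).
Remainders in descending order: South 0.9158, West 0.8271, Central 0.6425, North 0.5334, East 0.0811.
The surplus seats go to South, West, Central.
South receives 3.

3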